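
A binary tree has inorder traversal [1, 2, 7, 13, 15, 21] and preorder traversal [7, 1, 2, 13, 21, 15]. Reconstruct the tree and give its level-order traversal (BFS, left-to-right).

Inorder:  [1, 2, 7, 13, 15, 21]
Preorder: [7, 1, 2, 13, 21, 15]
Algorithm: preorder visits root first, so consume preorder in order;
for each root, split the current inorder slice at that value into
left-subtree inorder and right-subtree inorder, then recurse.
Recursive splits:
  root=7; inorder splits into left=[1, 2], right=[13, 15, 21]
  root=1; inorder splits into left=[], right=[2]
  root=2; inorder splits into left=[], right=[]
  root=13; inorder splits into left=[], right=[15, 21]
  root=21; inorder splits into left=[15], right=[]
  root=15; inorder splits into left=[], right=[]
Reconstructed level-order: [7, 1, 13, 2, 21, 15]


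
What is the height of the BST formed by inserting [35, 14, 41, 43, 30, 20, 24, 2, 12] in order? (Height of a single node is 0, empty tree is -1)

Insertion order: [35, 14, 41, 43, 30, 20, 24, 2, 12]
Tree (level-order array): [35, 14, 41, 2, 30, None, 43, None, 12, 20, None, None, None, None, None, None, 24]
Compute height bottom-up (empty subtree = -1):
  height(12) = 1 + max(-1, -1) = 0
  height(2) = 1 + max(-1, 0) = 1
  height(24) = 1 + max(-1, -1) = 0
  height(20) = 1 + max(-1, 0) = 1
  height(30) = 1 + max(1, -1) = 2
  height(14) = 1 + max(1, 2) = 3
  height(43) = 1 + max(-1, -1) = 0
  height(41) = 1 + max(-1, 0) = 1
  height(35) = 1 + max(3, 1) = 4
Height = 4


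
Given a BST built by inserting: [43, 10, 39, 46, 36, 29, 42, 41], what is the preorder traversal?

Tree insertion order: [43, 10, 39, 46, 36, 29, 42, 41]
Tree (level-order array): [43, 10, 46, None, 39, None, None, 36, 42, 29, None, 41]
Preorder traversal: [43, 10, 39, 36, 29, 42, 41, 46]


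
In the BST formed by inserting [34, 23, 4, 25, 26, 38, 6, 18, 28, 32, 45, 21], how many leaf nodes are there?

Tree built from: [34, 23, 4, 25, 26, 38, 6, 18, 28, 32, 45, 21]
Tree (level-order array): [34, 23, 38, 4, 25, None, 45, None, 6, None, 26, None, None, None, 18, None, 28, None, 21, None, 32]
Rule: A leaf has 0 children.
Per-node child counts:
  node 34: 2 child(ren)
  node 23: 2 child(ren)
  node 4: 1 child(ren)
  node 6: 1 child(ren)
  node 18: 1 child(ren)
  node 21: 0 child(ren)
  node 25: 1 child(ren)
  node 26: 1 child(ren)
  node 28: 1 child(ren)
  node 32: 0 child(ren)
  node 38: 1 child(ren)
  node 45: 0 child(ren)
Matching nodes: [21, 32, 45]
Count of leaf nodes: 3


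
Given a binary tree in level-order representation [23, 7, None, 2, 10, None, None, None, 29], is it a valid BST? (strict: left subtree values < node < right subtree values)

Level-order array: [23, 7, None, 2, 10, None, None, None, 29]
Validate using subtree bounds (lo, hi): at each node, require lo < value < hi,
then recurse left with hi=value and right with lo=value.
Preorder trace (stopping at first violation):
  at node 23 with bounds (-inf, +inf): OK
  at node 7 with bounds (-inf, 23): OK
  at node 2 with bounds (-inf, 7): OK
  at node 10 with bounds (7, 23): OK
  at node 29 with bounds (10, 23): VIOLATION
Node 29 violates its bound: not (10 < 29 < 23).
Result: Not a valid BST


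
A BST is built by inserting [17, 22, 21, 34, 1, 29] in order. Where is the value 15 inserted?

Starting tree (level order): [17, 1, 22, None, None, 21, 34, None, None, 29]
Insertion path: 17 -> 1
Result: insert 15 as right child of 1
Final tree (level order): [17, 1, 22, None, 15, 21, 34, None, None, None, None, 29]


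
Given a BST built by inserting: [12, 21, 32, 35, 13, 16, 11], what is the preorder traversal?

Tree insertion order: [12, 21, 32, 35, 13, 16, 11]
Tree (level-order array): [12, 11, 21, None, None, 13, 32, None, 16, None, 35]
Preorder traversal: [12, 11, 21, 13, 16, 32, 35]


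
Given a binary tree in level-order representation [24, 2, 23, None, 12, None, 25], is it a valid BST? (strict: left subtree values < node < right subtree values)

Level-order array: [24, 2, 23, None, 12, None, 25]
Validate using subtree bounds (lo, hi): at each node, require lo < value < hi,
then recurse left with hi=value and right with lo=value.
Preorder trace (stopping at first violation):
  at node 24 with bounds (-inf, +inf): OK
  at node 2 with bounds (-inf, 24): OK
  at node 12 with bounds (2, 24): OK
  at node 23 with bounds (24, +inf): VIOLATION
Node 23 violates its bound: not (24 < 23 < +inf).
Result: Not a valid BST


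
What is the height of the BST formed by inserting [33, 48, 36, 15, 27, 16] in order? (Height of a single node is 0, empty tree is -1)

Insertion order: [33, 48, 36, 15, 27, 16]
Tree (level-order array): [33, 15, 48, None, 27, 36, None, 16]
Compute height bottom-up (empty subtree = -1):
  height(16) = 1 + max(-1, -1) = 0
  height(27) = 1 + max(0, -1) = 1
  height(15) = 1 + max(-1, 1) = 2
  height(36) = 1 + max(-1, -1) = 0
  height(48) = 1 + max(0, -1) = 1
  height(33) = 1 + max(2, 1) = 3
Height = 3


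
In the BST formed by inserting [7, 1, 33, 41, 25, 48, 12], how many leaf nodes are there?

Tree built from: [7, 1, 33, 41, 25, 48, 12]
Tree (level-order array): [7, 1, 33, None, None, 25, 41, 12, None, None, 48]
Rule: A leaf has 0 children.
Per-node child counts:
  node 7: 2 child(ren)
  node 1: 0 child(ren)
  node 33: 2 child(ren)
  node 25: 1 child(ren)
  node 12: 0 child(ren)
  node 41: 1 child(ren)
  node 48: 0 child(ren)
Matching nodes: [1, 12, 48]
Count of leaf nodes: 3


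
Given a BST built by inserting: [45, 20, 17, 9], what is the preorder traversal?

Tree insertion order: [45, 20, 17, 9]
Tree (level-order array): [45, 20, None, 17, None, 9]
Preorder traversal: [45, 20, 17, 9]


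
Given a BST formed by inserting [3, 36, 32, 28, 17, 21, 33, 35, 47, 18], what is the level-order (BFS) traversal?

Tree insertion order: [3, 36, 32, 28, 17, 21, 33, 35, 47, 18]
Tree (level-order array): [3, None, 36, 32, 47, 28, 33, None, None, 17, None, None, 35, None, 21, None, None, 18]
BFS from the root, enqueuing left then right child of each popped node:
  queue [3] -> pop 3, enqueue [36], visited so far: [3]
  queue [36] -> pop 36, enqueue [32, 47], visited so far: [3, 36]
  queue [32, 47] -> pop 32, enqueue [28, 33], visited so far: [3, 36, 32]
  queue [47, 28, 33] -> pop 47, enqueue [none], visited so far: [3, 36, 32, 47]
  queue [28, 33] -> pop 28, enqueue [17], visited so far: [3, 36, 32, 47, 28]
  queue [33, 17] -> pop 33, enqueue [35], visited so far: [3, 36, 32, 47, 28, 33]
  queue [17, 35] -> pop 17, enqueue [21], visited so far: [3, 36, 32, 47, 28, 33, 17]
  queue [35, 21] -> pop 35, enqueue [none], visited so far: [3, 36, 32, 47, 28, 33, 17, 35]
  queue [21] -> pop 21, enqueue [18], visited so far: [3, 36, 32, 47, 28, 33, 17, 35, 21]
  queue [18] -> pop 18, enqueue [none], visited so far: [3, 36, 32, 47, 28, 33, 17, 35, 21, 18]
Result: [3, 36, 32, 47, 28, 33, 17, 35, 21, 18]


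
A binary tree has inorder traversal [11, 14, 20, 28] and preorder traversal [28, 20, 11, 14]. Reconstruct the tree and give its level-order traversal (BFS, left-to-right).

Inorder:  [11, 14, 20, 28]
Preorder: [28, 20, 11, 14]
Algorithm: preorder visits root first, so consume preorder in order;
for each root, split the current inorder slice at that value into
left-subtree inorder and right-subtree inorder, then recurse.
Recursive splits:
  root=28; inorder splits into left=[11, 14, 20], right=[]
  root=20; inorder splits into left=[11, 14], right=[]
  root=11; inorder splits into left=[], right=[14]
  root=14; inorder splits into left=[], right=[]
Reconstructed level-order: [28, 20, 11, 14]


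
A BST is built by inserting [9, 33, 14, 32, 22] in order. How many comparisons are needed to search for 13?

Search path for 13: 9 -> 33 -> 14
Found: False
Comparisons: 3


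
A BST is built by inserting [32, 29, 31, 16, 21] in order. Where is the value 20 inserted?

Starting tree (level order): [32, 29, None, 16, 31, None, 21]
Insertion path: 32 -> 29 -> 16 -> 21
Result: insert 20 as left child of 21
Final tree (level order): [32, 29, None, 16, 31, None, 21, None, None, 20]


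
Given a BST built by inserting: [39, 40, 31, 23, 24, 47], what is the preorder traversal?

Tree insertion order: [39, 40, 31, 23, 24, 47]
Tree (level-order array): [39, 31, 40, 23, None, None, 47, None, 24]
Preorder traversal: [39, 31, 23, 24, 40, 47]


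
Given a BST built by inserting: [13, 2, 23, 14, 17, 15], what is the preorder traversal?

Tree insertion order: [13, 2, 23, 14, 17, 15]
Tree (level-order array): [13, 2, 23, None, None, 14, None, None, 17, 15]
Preorder traversal: [13, 2, 23, 14, 17, 15]


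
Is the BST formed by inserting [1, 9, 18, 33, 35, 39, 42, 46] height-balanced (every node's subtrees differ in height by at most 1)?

Tree (level-order array): [1, None, 9, None, 18, None, 33, None, 35, None, 39, None, 42, None, 46]
Definition: a tree is height-balanced if, at every node, |h(left) - h(right)| <= 1 (empty subtree has height -1).
Bottom-up per-node check:
  node 46: h_left=-1, h_right=-1, diff=0 [OK], height=0
  node 42: h_left=-1, h_right=0, diff=1 [OK], height=1
  node 39: h_left=-1, h_right=1, diff=2 [FAIL (|-1-1|=2 > 1)], height=2
  node 35: h_left=-1, h_right=2, diff=3 [FAIL (|-1-2|=3 > 1)], height=3
  node 33: h_left=-1, h_right=3, diff=4 [FAIL (|-1-3|=4 > 1)], height=4
  node 18: h_left=-1, h_right=4, diff=5 [FAIL (|-1-4|=5 > 1)], height=5
  node 9: h_left=-1, h_right=5, diff=6 [FAIL (|-1-5|=6 > 1)], height=6
  node 1: h_left=-1, h_right=6, diff=7 [FAIL (|-1-6|=7 > 1)], height=7
Node 39 violates the condition: |-1 - 1| = 2 > 1.
Result: Not balanced


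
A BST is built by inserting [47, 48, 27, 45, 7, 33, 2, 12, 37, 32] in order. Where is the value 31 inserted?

Starting tree (level order): [47, 27, 48, 7, 45, None, None, 2, 12, 33, None, None, None, None, None, 32, 37]
Insertion path: 47 -> 27 -> 45 -> 33 -> 32
Result: insert 31 as left child of 32
Final tree (level order): [47, 27, 48, 7, 45, None, None, 2, 12, 33, None, None, None, None, None, 32, 37, 31]


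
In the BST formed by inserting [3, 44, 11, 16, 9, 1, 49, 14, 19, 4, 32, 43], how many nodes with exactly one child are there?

Tree built from: [3, 44, 11, 16, 9, 1, 49, 14, 19, 4, 32, 43]
Tree (level-order array): [3, 1, 44, None, None, 11, 49, 9, 16, None, None, 4, None, 14, 19, None, None, None, None, None, 32, None, 43]
Rule: These are nodes with exactly 1 non-null child.
Per-node child counts:
  node 3: 2 child(ren)
  node 1: 0 child(ren)
  node 44: 2 child(ren)
  node 11: 2 child(ren)
  node 9: 1 child(ren)
  node 4: 0 child(ren)
  node 16: 2 child(ren)
  node 14: 0 child(ren)
  node 19: 1 child(ren)
  node 32: 1 child(ren)
  node 43: 0 child(ren)
  node 49: 0 child(ren)
Matching nodes: [9, 19, 32]
Count of nodes with exactly one child: 3


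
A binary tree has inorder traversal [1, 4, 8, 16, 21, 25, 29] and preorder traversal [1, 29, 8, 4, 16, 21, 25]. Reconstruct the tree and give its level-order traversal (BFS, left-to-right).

Inorder:  [1, 4, 8, 16, 21, 25, 29]
Preorder: [1, 29, 8, 4, 16, 21, 25]
Algorithm: preorder visits root first, so consume preorder in order;
for each root, split the current inorder slice at that value into
left-subtree inorder and right-subtree inorder, then recurse.
Recursive splits:
  root=1; inorder splits into left=[], right=[4, 8, 16, 21, 25, 29]
  root=29; inorder splits into left=[4, 8, 16, 21, 25], right=[]
  root=8; inorder splits into left=[4], right=[16, 21, 25]
  root=4; inorder splits into left=[], right=[]
  root=16; inorder splits into left=[], right=[21, 25]
  root=21; inorder splits into left=[], right=[25]
  root=25; inorder splits into left=[], right=[]
Reconstructed level-order: [1, 29, 8, 4, 16, 21, 25]


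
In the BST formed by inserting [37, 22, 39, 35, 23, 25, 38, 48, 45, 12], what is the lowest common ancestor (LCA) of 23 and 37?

Tree insertion order: [37, 22, 39, 35, 23, 25, 38, 48, 45, 12]
Tree (level-order array): [37, 22, 39, 12, 35, 38, 48, None, None, 23, None, None, None, 45, None, None, 25]
In a BST, the LCA of p=23, q=37 is the first node v on the
root-to-leaf path with p <= v <= q (go left if both < v, right if both > v).
Walk from root:
  at 37: 23 <= 37 <= 37, this is the LCA
LCA = 37


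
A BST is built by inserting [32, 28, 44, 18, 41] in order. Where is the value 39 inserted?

Starting tree (level order): [32, 28, 44, 18, None, 41]
Insertion path: 32 -> 44 -> 41
Result: insert 39 as left child of 41
Final tree (level order): [32, 28, 44, 18, None, 41, None, None, None, 39]


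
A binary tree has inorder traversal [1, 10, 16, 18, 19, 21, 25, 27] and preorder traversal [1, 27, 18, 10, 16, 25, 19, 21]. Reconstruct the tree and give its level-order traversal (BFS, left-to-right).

Inorder:  [1, 10, 16, 18, 19, 21, 25, 27]
Preorder: [1, 27, 18, 10, 16, 25, 19, 21]
Algorithm: preorder visits root first, so consume preorder in order;
for each root, split the current inorder slice at that value into
left-subtree inorder and right-subtree inorder, then recurse.
Recursive splits:
  root=1; inorder splits into left=[], right=[10, 16, 18, 19, 21, 25, 27]
  root=27; inorder splits into left=[10, 16, 18, 19, 21, 25], right=[]
  root=18; inorder splits into left=[10, 16], right=[19, 21, 25]
  root=10; inorder splits into left=[], right=[16]
  root=16; inorder splits into left=[], right=[]
  root=25; inorder splits into left=[19, 21], right=[]
  root=19; inorder splits into left=[], right=[21]
  root=21; inorder splits into left=[], right=[]
Reconstructed level-order: [1, 27, 18, 10, 25, 16, 19, 21]


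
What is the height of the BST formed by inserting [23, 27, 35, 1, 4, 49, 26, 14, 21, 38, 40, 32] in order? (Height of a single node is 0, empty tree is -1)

Insertion order: [23, 27, 35, 1, 4, 49, 26, 14, 21, 38, 40, 32]
Tree (level-order array): [23, 1, 27, None, 4, 26, 35, None, 14, None, None, 32, 49, None, 21, None, None, 38, None, None, None, None, 40]
Compute height bottom-up (empty subtree = -1):
  height(21) = 1 + max(-1, -1) = 0
  height(14) = 1 + max(-1, 0) = 1
  height(4) = 1 + max(-1, 1) = 2
  height(1) = 1 + max(-1, 2) = 3
  height(26) = 1 + max(-1, -1) = 0
  height(32) = 1 + max(-1, -1) = 0
  height(40) = 1 + max(-1, -1) = 0
  height(38) = 1 + max(-1, 0) = 1
  height(49) = 1 + max(1, -1) = 2
  height(35) = 1 + max(0, 2) = 3
  height(27) = 1 + max(0, 3) = 4
  height(23) = 1 + max(3, 4) = 5
Height = 5


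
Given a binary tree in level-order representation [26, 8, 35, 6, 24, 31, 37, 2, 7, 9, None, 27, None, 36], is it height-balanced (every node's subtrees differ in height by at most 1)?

Tree (level-order array): [26, 8, 35, 6, 24, 31, 37, 2, 7, 9, None, 27, None, 36]
Definition: a tree is height-balanced if, at every node, |h(left) - h(right)| <= 1 (empty subtree has height -1).
Bottom-up per-node check:
  node 2: h_left=-1, h_right=-1, diff=0 [OK], height=0
  node 7: h_left=-1, h_right=-1, diff=0 [OK], height=0
  node 6: h_left=0, h_right=0, diff=0 [OK], height=1
  node 9: h_left=-1, h_right=-1, diff=0 [OK], height=0
  node 24: h_left=0, h_right=-1, diff=1 [OK], height=1
  node 8: h_left=1, h_right=1, diff=0 [OK], height=2
  node 27: h_left=-1, h_right=-1, diff=0 [OK], height=0
  node 31: h_left=0, h_right=-1, diff=1 [OK], height=1
  node 36: h_left=-1, h_right=-1, diff=0 [OK], height=0
  node 37: h_left=0, h_right=-1, diff=1 [OK], height=1
  node 35: h_left=1, h_right=1, diff=0 [OK], height=2
  node 26: h_left=2, h_right=2, diff=0 [OK], height=3
All nodes satisfy the balance condition.
Result: Balanced


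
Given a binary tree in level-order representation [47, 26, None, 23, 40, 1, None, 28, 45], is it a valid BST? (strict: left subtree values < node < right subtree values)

Level-order array: [47, 26, None, 23, 40, 1, None, 28, 45]
Validate using subtree bounds (lo, hi): at each node, require lo < value < hi,
then recurse left with hi=value and right with lo=value.
Preorder trace (stopping at first violation):
  at node 47 with bounds (-inf, +inf): OK
  at node 26 with bounds (-inf, 47): OK
  at node 23 with bounds (-inf, 26): OK
  at node 1 with bounds (-inf, 23): OK
  at node 40 with bounds (26, 47): OK
  at node 28 with bounds (26, 40): OK
  at node 45 with bounds (40, 47): OK
No violation found at any node.
Result: Valid BST


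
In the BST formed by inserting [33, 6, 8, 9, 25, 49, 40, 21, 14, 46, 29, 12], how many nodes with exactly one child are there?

Tree built from: [33, 6, 8, 9, 25, 49, 40, 21, 14, 46, 29, 12]
Tree (level-order array): [33, 6, 49, None, 8, 40, None, None, 9, None, 46, None, 25, None, None, 21, 29, 14, None, None, None, 12]
Rule: These are nodes with exactly 1 non-null child.
Per-node child counts:
  node 33: 2 child(ren)
  node 6: 1 child(ren)
  node 8: 1 child(ren)
  node 9: 1 child(ren)
  node 25: 2 child(ren)
  node 21: 1 child(ren)
  node 14: 1 child(ren)
  node 12: 0 child(ren)
  node 29: 0 child(ren)
  node 49: 1 child(ren)
  node 40: 1 child(ren)
  node 46: 0 child(ren)
Matching nodes: [6, 8, 9, 21, 14, 49, 40]
Count of nodes with exactly one child: 7


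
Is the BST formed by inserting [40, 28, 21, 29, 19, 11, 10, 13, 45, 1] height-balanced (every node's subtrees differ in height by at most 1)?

Tree (level-order array): [40, 28, 45, 21, 29, None, None, 19, None, None, None, 11, None, 10, 13, 1]
Definition: a tree is height-balanced if, at every node, |h(left) - h(right)| <= 1 (empty subtree has height -1).
Bottom-up per-node check:
  node 1: h_left=-1, h_right=-1, diff=0 [OK], height=0
  node 10: h_left=0, h_right=-1, diff=1 [OK], height=1
  node 13: h_left=-1, h_right=-1, diff=0 [OK], height=0
  node 11: h_left=1, h_right=0, diff=1 [OK], height=2
  node 19: h_left=2, h_right=-1, diff=3 [FAIL (|2--1|=3 > 1)], height=3
  node 21: h_left=3, h_right=-1, diff=4 [FAIL (|3--1|=4 > 1)], height=4
  node 29: h_left=-1, h_right=-1, diff=0 [OK], height=0
  node 28: h_left=4, h_right=0, diff=4 [FAIL (|4-0|=4 > 1)], height=5
  node 45: h_left=-1, h_right=-1, diff=0 [OK], height=0
  node 40: h_left=5, h_right=0, diff=5 [FAIL (|5-0|=5 > 1)], height=6
Node 19 violates the condition: |2 - -1| = 3 > 1.
Result: Not balanced


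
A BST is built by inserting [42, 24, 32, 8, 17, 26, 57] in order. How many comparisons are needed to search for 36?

Search path for 36: 42 -> 24 -> 32
Found: False
Comparisons: 3


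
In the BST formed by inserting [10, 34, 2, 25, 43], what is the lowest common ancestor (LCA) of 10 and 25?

Tree insertion order: [10, 34, 2, 25, 43]
Tree (level-order array): [10, 2, 34, None, None, 25, 43]
In a BST, the LCA of p=10, q=25 is the first node v on the
root-to-leaf path with p <= v <= q (go left if both < v, right if both > v).
Walk from root:
  at 10: 10 <= 10 <= 25, this is the LCA
LCA = 10


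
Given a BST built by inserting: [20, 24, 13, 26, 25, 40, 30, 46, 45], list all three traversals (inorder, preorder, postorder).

Tree insertion order: [20, 24, 13, 26, 25, 40, 30, 46, 45]
Tree (level-order array): [20, 13, 24, None, None, None, 26, 25, 40, None, None, 30, 46, None, None, 45]
Inorder (L, root, R): [13, 20, 24, 25, 26, 30, 40, 45, 46]
Preorder (root, L, R): [20, 13, 24, 26, 25, 40, 30, 46, 45]
Postorder (L, R, root): [13, 25, 30, 45, 46, 40, 26, 24, 20]


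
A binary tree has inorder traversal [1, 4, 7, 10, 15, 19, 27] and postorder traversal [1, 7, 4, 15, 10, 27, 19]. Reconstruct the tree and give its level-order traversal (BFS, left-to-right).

Inorder:   [1, 4, 7, 10, 15, 19, 27]
Postorder: [1, 7, 4, 15, 10, 27, 19]
Algorithm: postorder visits root last, so walk postorder right-to-left;
each value is the root of the current inorder slice — split it at that
value, recurse on the right subtree first, then the left.
Recursive splits:
  root=19; inorder splits into left=[1, 4, 7, 10, 15], right=[27]
  root=27; inorder splits into left=[], right=[]
  root=10; inorder splits into left=[1, 4, 7], right=[15]
  root=15; inorder splits into left=[], right=[]
  root=4; inorder splits into left=[1], right=[7]
  root=7; inorder splits into left=[], right=[]
  root=1; inorder splits into left=[], right=[]
Reconstructed level-order: [19, 10, 27, 4, 15, 1, 7]


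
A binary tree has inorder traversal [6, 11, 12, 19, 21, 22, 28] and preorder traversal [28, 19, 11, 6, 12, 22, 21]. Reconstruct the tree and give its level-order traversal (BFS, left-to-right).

Inorder:  [6, 11, 12, 19, 21, 22, 28]
Preorder: [28, 19, 11, 6, 12, 22, 21]
Algorithm: preorder visits root first, so consume preorder in order;
for each root, split the current inorder slice at that value into
left-subtree inorder and right-subtree inorder, then recurse.
Recursive splits:
  root=28; inorder splits into left=[6, 11, 12, 19, 21, 22], right=[]
  root=19; inorder splits into left=[6, 11, 12], right=[21, 22]
  root=11; inorder splits into left=[6], right=[12]
  root=6; inorder splits into left=[], right=[]
  root=12; inorder splits into left=[], right=[]
  root=22; inorder splits into left=[21], right=[]
  root=21; inorder splits into left=[], right=[]
Reconstructed level-order: [28, 19, 11, 22, 6, 12, 21]


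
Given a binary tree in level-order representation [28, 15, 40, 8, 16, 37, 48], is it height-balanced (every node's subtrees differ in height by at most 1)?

Tree (level-order array): [28, 15, 40, 8, 16, 37, 48]
Definition: a tree is height-balanced if, at every node, |h(left) - h(right)| <= 1 (empty subtree has height -1).
Bottom-up per-node check:
  node 8: h_left=-1, h_right=-1, diff=0 [OK], height=0
  node 16: h_left=-1, h_right=-1, diff=0 [OK], height=0
  node 15: h_left=0, h_right=0, diff=0 [OK], height=1
  node 37: h_left=-1, h_right=-1, diff=0 [OK], height=0
  node 48: h_left=-1, h_right=-1, diff=0 [OK], height=0
  node 40: h_left=0, h_right=0, diff=0 [OK], height=1
  node 28: h_left=1, h_right=1, diff=0 [OK], height=2
All nodes satisfy the balance condition.
Result: Balanced


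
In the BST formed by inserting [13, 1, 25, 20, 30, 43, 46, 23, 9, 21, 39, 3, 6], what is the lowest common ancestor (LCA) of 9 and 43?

Tree insertion order: [13, 1, 25, 20, 30, 43, 46, 23, 9, 21, 39, 3, 6]
Tree (level-order array): [13, 1, 25, None, 9, 20, 30, 3, None, None, 23, None, 43, None, 6, 21, None, 39, 46]
In a BST, the LCA of p=9, q=43 is the first node v on the
root-to-leaf path with p <= v <= q (go left if both < v, right if both > v).
Walk from root:
  at 13: 9 <= 13 <= 43, this is the LCA
LCA = 13


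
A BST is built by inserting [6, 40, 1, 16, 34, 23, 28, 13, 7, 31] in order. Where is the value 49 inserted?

Starting tree (level order): [6, 1, 40, None, None, 16, None, 13, 34, 7, None, 23, None, None, None, None, 28, None, 31]
Insertion path: 6 -> 40
Result: insert 49 as right child of 40
Final tree (level order): [6, 1, 40, None, None, 16, 49, 13, 34, None, None, 7, None, 23, None, None, None, None, 28, None, 31]


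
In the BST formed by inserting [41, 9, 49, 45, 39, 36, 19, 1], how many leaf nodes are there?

Tree built from: [41, 9, 49, 45, 39, 36, 19, 1]
Tree (level-order array): [41, 9, 49, 1, 39, 45, None, None, None, 36, None, None, None, 19]
Rule: A leaf has 0 children.
Per-node child counts:
  node 41: 2 child(ren)
  node 9: 2 child(ren)
  node 1: 0 child(ren)
  node 39: 1 child(ren)
  node 36: 1 child(ren)
  node 19: 0 child(ren)
  node 49: 1 child(ren)
  node 45: 0 child(ren)
Matching nodes: [1, 19, 45]
Count of leaf nodes: 3


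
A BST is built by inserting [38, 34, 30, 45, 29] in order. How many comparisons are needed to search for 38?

Search path for 38: 38
Found: True
Comparisons: 1


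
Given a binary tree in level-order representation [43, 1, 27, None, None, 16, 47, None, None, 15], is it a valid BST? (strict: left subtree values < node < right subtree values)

Level-order array: [43, 1, 27, None, None, 16, 47, None, None, 15]
Validate using subtree bounds (lo, hi): at each node, require lo < value < hi,
then recurse left with hi=value and right with lo=value.
Preorder trace (stopping at first violation):
  at node 43 with bounds (-inf, +inf): OK
  at node 1 with bounds (-inf, 43): OK
  at node 27 with bounds (43, +inf): VIOLATION
Node 27 violates its bound: not (43 < 27 < +inf).
Result: Not a valid BST


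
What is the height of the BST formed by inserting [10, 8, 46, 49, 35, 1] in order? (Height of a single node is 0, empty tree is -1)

Insertion order: [10, 8, 46, 49, 35, 1]
Tree (level-order array): [10, 8, 46, 1, None, 35, 49]
Compute height bottom-up (empty subtree = -1):
  height(1) = 1 + max(-1, -1) = 0
  height(8) = 1 + max(0, -1) = 1
  height(35) = 1 + max(-1, -1) = 0
  height(49) = 1 + max(-1, -1) = 0
  height(46) = 1 + max(0, 0) = 1
  height(10) = 1 + max(1, 1) = 2
Height = 2


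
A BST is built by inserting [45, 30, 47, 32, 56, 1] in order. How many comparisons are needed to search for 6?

Search path for 6: 45 -> 30 -> 1
Found: False
Comparisons: 3


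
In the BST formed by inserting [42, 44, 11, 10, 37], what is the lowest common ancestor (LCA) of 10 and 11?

Tree insertion order: [42, 44, 11, 10, 37]
Tree (level-order array): [42, 11, 44, 10, 37]
In a BST, the LCA of p=10, q=11 is the first node v on the
root-to-leaf path with p <= v <= q (go left if both < v, right if both > v).
Walk from root:
  at 42: both 10 and 11 < 42, go left
  at 11: 10 <= 11 <= 11, this is the LCA
LCA = 11


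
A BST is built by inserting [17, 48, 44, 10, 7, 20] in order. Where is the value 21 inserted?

Starting tree (level order): [17, 10, 48, 7, None, 44, None, None, None, 20]
Insertion path: 17 -> 48 -> 44 -> 20
Result: insert 21 as right child of 20
Final tree (level order): [17, 10, 48, 7, None, 44, None, None, None, 20, None, None, 21]


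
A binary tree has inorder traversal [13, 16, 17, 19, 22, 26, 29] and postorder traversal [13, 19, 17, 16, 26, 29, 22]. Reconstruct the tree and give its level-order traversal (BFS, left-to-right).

Inorder:   [13, 16, 17, 19, 22, 26, 29]
Postorder: [13, 19, 17, 16, 26, 29, 22]
Algorithm: postorder visits root last, so walk postorder right-to-left;
each value is the root of the current inorder slice — split it at that
value, recurse on the right subtree first, then the left.
Recursive splits:
  root=22; inorder splits into left=[13, 16, 17, 19], right=[26, 29]
  root=29; inorder splits into left=[26], right=[]
  root=26; inorder splits into left=[], right=[]
  root=16; inorder splits into left=[13], right=[17, 19]
  root=17; inorder splits into left=[], right=[19]
  root=19; inorder splits into left=[], right=[]
  root=13; inorder splits into left=[], right=[]
Reconstructed level-order: [22, 16, 29, 13, 17, 26, 19]


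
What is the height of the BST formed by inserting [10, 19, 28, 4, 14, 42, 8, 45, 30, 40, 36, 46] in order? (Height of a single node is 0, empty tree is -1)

Insertion order: [10, 19, 28, 4, 14, 42, 8, 45, 30, 40, 36, 46]
Tree (level-order array): [10, 4, 19, None, 8, 14, 28, None, None, None, None, None, 42, 30, 45, None, 40, None, 46, 36]
Compute height bottom-up (empty subtree = -1):
  height(8) = 1 + max(-1, -1) = 0
  height(4) = 1 + max(-1, 0) = 1
  height(14) = 1 + max(-1, -1) = 0
  height(36) = 1 + max(-1, -1) = 0
  height(40) = 1 + max(0, -1) = 1
  height(30) = 1 + max(-1, 1) = 2
  height(46) = 1 + max(-1, -1) = 0
  height(45) = 1 + max(-1, 0) = 1
  height(42) = 1 + max(2, 1) = 3
  height(28) = 1 + max(-1, 3) = 4
  height(19) = 1 + max(0, 4) = 5
  height(10) = 1 + max(1, 5) = 6
Height = 6


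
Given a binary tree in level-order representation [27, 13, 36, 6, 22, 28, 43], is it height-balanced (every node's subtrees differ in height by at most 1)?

Tree (level-order array): [27, 13, 36, 6, 22, 28, 43]
Definition: a tree is height-balanced if, at every node, |h(left) - h(right)| <= 1 (empty subtree has height -1).
Bottom-up per-node check:
  node 6: h_left=-1, h_right=-1, diff=0 [OK], height=0
  node 22: h_left=-1, h_right=-1, diff=0 [OK], height=0
  node 13: h_left=0, h_right=0, diff=0 [OK], height=1
  node 28: h_left=-1, h_right=-1, diff=0 [OK], height=0
  node 43: h_left=-1, h_right=-1, diff=0 [OK], height=0
  node 36: h_left=0, h_right=0, diff=0 [OK], height=1
  node 27: h_left=1, h_right=1, diff=0 [OK], height=2
All nodes satisfy the balance condition.
Result: Balanced


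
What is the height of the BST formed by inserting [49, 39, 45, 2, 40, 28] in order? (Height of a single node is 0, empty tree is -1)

Insertion order: [49, 39, 45, 2, 40, 28]
Tree (level-order array): [49, 39, None, 2, 45, None, 28, 40]
Compute height bottom-up (empty subtree = -1):
  height(28) = 1 + max(-1, -1) = 0
  height(2) = 1 + max(-1, 0) = 1
  height(40) = 1 + max(-1, -1) = 0
  height(45) = 1 + max(0, -1) = 1
  height(39) = 1 + max(1, 1) = 2
  height(49) = 1 + max(2, -1) = 3
Height = 3


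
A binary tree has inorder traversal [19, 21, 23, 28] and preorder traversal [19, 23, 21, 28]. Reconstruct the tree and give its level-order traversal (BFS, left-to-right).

Inorder:  [19, 21, 23, 28]
Preorder: [19, 23, 21, 28]
Algorithm: preorder visits root first, so consume preorder in order;
for each root, split the current inorder slice at that value into
left-subtree inorder and right-subtree inorder, then recurse.
Recursive splits:
  root=19; inorder splits into left=[], right=[21, 23, 28]
  root=23; inorder splits into left=[21], right=[28]
  root=21; inorder splits into left=[], right=[]
  root=28; inorder splits into left=[], right=[]
Reconstructed level-order: [19, 23, 21, 28]


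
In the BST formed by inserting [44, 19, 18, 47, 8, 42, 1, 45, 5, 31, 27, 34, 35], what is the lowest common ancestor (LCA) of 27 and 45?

Tree insertion order: [44, 19, 18, 47, 8, 42, 1, 45, 5, 31, 27, 34, 35]
Tree (level-order array): [44, 19, 47, 18, 42, 45, None, 8, None, 31, None, None, None, 1, None, 27, 34, None, 5, None, None, None, 35]
In a BST, the LCA of p=27, q=45 is the first node v on the
root-to-leaf path with p <= v <= q (go left if both < v, right if both > v).
Walk from root:
  at 44: 27 <= 44 <= 45, this is the LCA
LCA = 44


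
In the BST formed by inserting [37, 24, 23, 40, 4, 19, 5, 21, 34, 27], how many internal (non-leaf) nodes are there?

Tree built from: [37, 24, 23, 40, 4, 19, 5, 21, 34, 27]
Tree (level-order array): [37, 24, 40, 23, 34, None, None, 4, None, 27, None, None, 19, None, None, 5, 21]
Rule: An internal node has at least one child.
Per-node child counts:
  node 37: 2 child(ren)
  node 24: 2 child(ren)
  node 23: 1 child(ren)
  node 4: 1 child(ren)
  node 19: 2 child(ren)
  node 5: 0 child(ren)
  node 21: 0 child(ren)
  node 34: 1 child(ren)
  node 27: 0 child(ren)
  node 40: 0 child(ren)
Matching nodes: [37, 24, 23, 4, 19, 34]
Count of internal (non-leaf) nodes: 6


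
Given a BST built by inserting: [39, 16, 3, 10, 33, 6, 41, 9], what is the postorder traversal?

Tree insertion order: [39, 16, 3, 10, 33, 6, 41, 9]
Tree (level-order array): [39, 16, 41, 3, 33, None, None, None, 10, None, None, 6, None, None, 9]
Postorder traversal: [9, 6, 10, 3, 33, 16, 41, 39]


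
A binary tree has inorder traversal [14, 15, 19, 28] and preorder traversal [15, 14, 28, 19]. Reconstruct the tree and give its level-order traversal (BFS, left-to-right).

Inorder:  [14, 15, 19, 28]
Preorder: [15, 14, 28, 19]
Algorithm: preorder visits root first, so consume preorder in order;
for each root, split the current inorder slice at that value into
left-subtree inorder and right-subtree inorder, then recurse.
Recursive splits:
  root=15; inorder splits into left=[14], right=[19, 28]
  root=14; inorder splits into left=[], right=[]
  root=28; inorder splits into left=[19], right=[]
  root=19; inorder splits into left=[], right=[]
Reconstructed level-order: [15, 14, 28, 19]


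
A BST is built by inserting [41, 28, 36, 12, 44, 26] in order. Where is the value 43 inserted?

Starting tree (level order): [41, 28, 44, 12, 36, None, None, None, 26]
Insertion path: 41 -> 44
Result: insert 43 as left child of 44
Final tree (level order): [41, 28, 44, 12, 36, 43, None, None, 26]


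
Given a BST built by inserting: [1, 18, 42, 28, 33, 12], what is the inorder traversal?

Tree insertion order: [1, 18, 42, 28, 33, 12]
Tree (level-order array): [1, None, 18, 12, 42, None, None, 28, None, None, 33]
Inorder traversal: [1, 12, 18, 28, 33, 42]


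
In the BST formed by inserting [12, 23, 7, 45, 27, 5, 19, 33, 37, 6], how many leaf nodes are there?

Tree built from: [12, 23, 7, 45, 27, 5, 19, 33, 37, 6]
Tree (level-order array): [12, 7, 23, 5, None, 19, 45, None, 6, None, None, 27, None, None, None, None, 33, None, 37]
Rule: A leaf has 0 children.
Per-node child counts:
  node 12: 2 child(ren)
  node 7: 1 child(ren)
  node 5: 1 child(ren)
  node 6: 0 child(ren)
  node 23: 2 child(ren)
  node 19: 0 child(ren)
  node 45: 1 child(ren)
  node 27: 1 child(ren)
  node 33: 1 child(ren)
  node 37: 0 child(ren)
Matching nodes: [6, 19, 37]
Count of leaf nodes: 3


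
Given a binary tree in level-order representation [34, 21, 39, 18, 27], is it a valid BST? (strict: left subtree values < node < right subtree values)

Level-order array: [34, 21, 39, 18, 27]
Validate using subtree bounds (lo, hi): at each node, require lo < value < hi,
then recurse left with hi=value and right with lo=value.
Preorder trace (stopping at first violation):
  at node 34 with bounds (-inf, +inf): OK
  at node 21 with bounds (-inf, 34): OK
  at node 18 with bounds (-inf, 21): OK
  at node 27 with bounds (21, 34): OK
  at node 39 with bounds (34, +inf): OK
No violation found at any node.
Result: Valid BST


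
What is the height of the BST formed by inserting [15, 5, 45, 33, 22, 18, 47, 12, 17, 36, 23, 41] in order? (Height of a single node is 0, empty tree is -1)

Insertion order: [15, 5, 45, 33, 22, 18, 47, 12, 17, 36, 23, 41]
Tree (level-order array): [15, 5, 45, None, 12, 33, 47, None, None, 22, 36, None, None, 18, 23, None, 41, 17]
Compute height bottom-up (empty subtree = -1):
  height(12) = 1 + max(-1, -1) = 0
  height(5) = 1 + max(-1, 0) = 1
  height(17) = 1 + max(-1, -1) = 0
  height(18) = 1 + max(0, -1) = 1
  height(23) = 1 + max(-1, -1) = 0
  height(22) = 1 + max(1, 0) = 2
  height(41) = 1 + max(-1, -1) = 0
  height(36) = 1 + max(-1, 0) = 1
  height(33) = 1 + max(2, 1) = 3
  height(47) = 1 + max(-1, -1) = 0
  height(45) = 1 + max(3, 0) = 4
  height(15) = 1 + max(1, 4) = 5
Height = 5


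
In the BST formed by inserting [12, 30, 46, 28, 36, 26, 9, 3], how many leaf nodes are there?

Tree built from: [12, 30, 46, 28, 36, 26, 9, 3]
Tree (level-order array): [12, 9, 30, 3, None, 28, 46, None, None, 26, None, 36]
Rule: A leaf has 0 children.
Per-node child counts:
  node 12: 2 child(ren)
  node 9: 1 child(ren)
  node 3: 0 child(ren)
  node 30: 2 child(ren)
  node 28: 1 child(ren)
  node 26: 0 child(ren)
  node 46: 1 child(ren)
  node 36: 0 child(ren)
Matching nodes: [3, 26, 36]
Count of leaf nodes: 3


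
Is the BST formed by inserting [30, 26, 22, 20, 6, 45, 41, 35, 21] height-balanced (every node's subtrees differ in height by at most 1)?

Tree (level-order array): [30, 26, 45, 22, None, 41, None, 20, None, 35, None, 6, 21]
Definition: a tree is height-balanced if, at every node, |h(left) - h(right)| <= 1 (empty subtree has height -1).
Bottom-up per-node check:
  node 6: h_left=-1, h_right=-1, diff=0 [OK], height=0
  node 21: h_left=-1, h_right=-1, diff=0 [OK], height=0
  node 20: h_left=0, h_right=0, diff=0 [OK], height=1
  node 22: h_left=1, h_right=-1, diff=2 [FAIL (|1--1|=2 > 1)], height=2
  node 26: h_left=2, h_right=-1, diff=3 [FAIL (|2--1|=3 > 1)], height=3
  node 35: h_left=-1, h_right=-1, diff=0 [OK], height=0
  node 41: h_left=0, h_right=-1, diff=1 [OK], height=1
  node 45: h_left=1, h_right=-1, diff=2 [FAIL (|1--1|=2 > 1)], height=2
  node 30: h_left=3, h_right=2, diff=1 [OK], height=4
Node 22 violates the condition: |1 - -1| = 2 > 1.
Result: Not balanced


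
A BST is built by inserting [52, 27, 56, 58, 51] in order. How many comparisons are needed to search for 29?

Search path for 29: 52 -> 27 -> 51
Found: False
Comparisons: 3


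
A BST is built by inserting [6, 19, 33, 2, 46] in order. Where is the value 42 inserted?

Starting tree (level order): [6, 2, 19, None, None, None, 33, None, 46]
Insertion path: 6 -> 19 -> 33 -> 46
Result: insert 42 as left child of 46
Final tree (level order): [6, 2, 19, None, None, None, 33, None, 46, 42]


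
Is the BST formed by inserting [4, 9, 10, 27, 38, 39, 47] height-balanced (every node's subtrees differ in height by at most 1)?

Tree (level-order array): [4, None, 9, None, 10, None, 27, None, 38, None, 39, None, 47]
Definition: a tree is height-balanced if, at every node, |h(left) - h(right)| <= 1 (empty subtree has height -1).
Bottom-up per-node check:
  node 47: h_left=-1, h_right=-1, diff=0 [OK], height=0
  node 39: h_left=-1, h_right=0, diff=1 [OK], height=1
  node 38: h_left=-1, h_right=1, diff=2 [FAIL (|-1-1|=2 > 1)], height=2
  node 27: h_left=-1, h_right=2, diff=3 [FAIL (|-1-2|=3 > 1)], height=3
  node 10: h_left=-1, h_right=3, diff=4 [FAIL (|-1-3|=4 > 1)], height=4
  node 9: h_left=-1, h_right=4, diff=5 [FAIL (|-1-4|=5 > 1)], height=5
  node 4: h_left=-1, h_right=5, diff=6 [FAIL (|-1-5|=6 > 1)], height=6
Node 38 violates the condition: |-1 - 1| = 2 > 1.
Result: Not balanced


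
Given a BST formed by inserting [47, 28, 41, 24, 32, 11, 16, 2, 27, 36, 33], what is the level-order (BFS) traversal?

Tree insertion order: [47, 28, 41, 24, 32, 11, 16, 2, 27, 36, 33]
Tree (level-order array): [47, 28, None, 24, 41, 11, 27, 32, None, 2, 16, None, None, None, 36, None, None, None, None, 33]
BFS from the root, enqueuing left then right child of each popped node:
  queue [47] -> pop 47, enqueue [28], visited so far: [47]
  queue [28] -> pop 28, enqueue [24, 41], visited so far: [47, 28]
  queue [24, 41] -> pop 24, enqueue [11, 27], visited so far: [47, 28, 24]
  queue [41, 11, 27] -> pop 41, enqueue [32], visited so far: [47, 28, 24, 41]
  queue [11, 27, 32] -> pop 11, enqueue [2, 16], visited so far: [47, 28, 24, 41, 11]
  queue [27, 32, 2, 16] -> pop 27, enqueue [none], visited so far: [47, 28, 24, 41, 11, 27]
  queue [32, 2, 16] -> pop 32, enqueue [36], visited so far: [47, 28, 24, 41, 11, 27, 32]
  queue [2, 16, 36] -> pop 2, enqueue [none], visited so far: [47, 28, 24, 41, 11, 27, 32, 2]
  queue [16, 36] -> pop 16, enqueue [none], visited so far: [47, 28, 24, 41, 11, 27, 32, 2, 16]
  queue [36] -> pop 36, enqueue [33], visited so far: [47, 28, 24, 41, 11, 27, 32, 2, 16, 36]
  queue [33] -> pop 33, enqueue [none], visited so far: [47, 28, 24, 41, 11, 27, 32, 2, 16, 36, 33]
Result: [47, 28, 24, 41, 11, 27, 32, 2, 16, 36, 33]


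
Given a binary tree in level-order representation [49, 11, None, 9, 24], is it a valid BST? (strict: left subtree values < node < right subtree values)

Level-order array: [49, 11, None, 9, 24]
Validate using subtree bounds (lo, hi): at each node, require lo < value < hi,
then recurse left with hi=value and right with lo=value.
Preorder trace (stopping at first violation):
  at node 49 with bounds (-inf, +inf): OK
  at node 11 with bounds (-inf, 49): OK
  at node 9 with bounds (-inf, 11): OK
  at node 24 with bounds (11, 49): OK
No violation found at any node.
Result: Valid BST


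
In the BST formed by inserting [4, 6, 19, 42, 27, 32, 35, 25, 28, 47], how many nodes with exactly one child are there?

Tree built from: [4, 6, 19, 42, 27, 32, 35, 25, 28, 47]
Tree (level-order array): [4, None, 6, None, 19, None, 42, 27, 47, 25, 32, None, None, None, None, 28, 35]
Rule: These are nodes with exactly 1 non-null child.
Per-node child counts:
  node 4: 1 child(ren)
  node 6: 1 child(ren)
  node 19: 1 child(ren)
  node 42: 2 child(ren)
  node 27: 2 child(ren)
  node 25: 0 child(ren)
  node 32: 2 child(ren)
  node 28: 0 child(ren)
  node 35: 0 child(ren)
  node 47: 0 child(ren)
Matching nodes: [4, 6, 19]
Count of nodes with exactly one child: 3


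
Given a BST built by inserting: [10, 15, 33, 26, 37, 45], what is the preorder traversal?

Tree insertion order: [10, 15, 33, 26, 37, 45]
Tree (level-order array): [10, None, 15, None, 33, 26, 37, None, None, None, 45]
Preorder traversal: [10, 15, 33, 26, 37, 45]


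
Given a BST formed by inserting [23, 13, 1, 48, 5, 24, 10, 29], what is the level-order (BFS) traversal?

Tree insertion order: [23, 13, 1, 48, 5, 24, 10, 29]
Tree (level-order array): [23, 13, 48, 1, None, 24, None, None, 5, None, 29, None, 10]
BFS from the root, enqueuing left then right child of each popped node:
  queue [23] -> pop 23, enqueue [13, 48], visited so far: [23]
  queue [13, 48] -> pop 13, enqueue [1], visited so far: [23, 13]
  queue [48, 1] -> pop 48, enqueue [24], visited so far: [23, 13, 48]
  queue [1, 24] -> pop 1, enqueue [5], visited so far: [23, 13, 48, 1]
  queue [24, 5] -> pop 24, enqueue [29], visited so far: [23, 13, 48, 1, 24]
  queue [5, 29] -> pop 5, enqueue [10], visited so far: [23, 13, 48, 1, 24, 5]
  queue [29, 10] -> pop 29, enqueue [none], visited so far: [23, 13, 48, 1, 24, 5, 29]
  queue [10] -> pop 10, enqueue [none], visited so far: [23, 13, 48, 1, 24, 5, 29, 10]
Result: [23, 13, 48, 1, 24, 5, 29, 10]
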